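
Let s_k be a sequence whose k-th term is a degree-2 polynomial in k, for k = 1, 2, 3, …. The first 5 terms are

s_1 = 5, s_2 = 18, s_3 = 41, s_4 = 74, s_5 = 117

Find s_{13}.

821

1st diffs: 13, 23, 33, 43.
2nd diffs: 10, 10, 10 (constant).
Newton forward-difference form: s_k = 5 + 13·C(k-1,1) + 10·C(k-1,2).
At k = 13: k-1 = 12, so s_{13} = 5 + 156 + 660 = 821.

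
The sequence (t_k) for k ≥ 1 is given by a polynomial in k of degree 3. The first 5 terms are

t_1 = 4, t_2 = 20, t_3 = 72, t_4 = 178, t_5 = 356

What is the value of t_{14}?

8168

1st diffs: 16, 52, 106, 178.
2nd diffs: 36, 54, 72.
3rd diffs: 18, 18 (constant).
Newton forward-difference form: t_k = 4 + 16·C(k-1,1) + 36·C(k-1,2) + 18·C(k-1,3).
At k = 14: k-1 = 13, so t_{14} = 4 + 208 + 2808 + 5148 = 8168.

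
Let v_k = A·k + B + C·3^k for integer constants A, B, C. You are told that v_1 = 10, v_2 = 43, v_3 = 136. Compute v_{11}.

Plug in k = 1, 2, 3: A + B + 3C = 10; 2A + B + 9C = 43; 3A + B + 27C = 136.
Subtracting the first from the second: A + 6C = 33.
Subtracting the second from the third: A + 18C = 93.
Solving: C = 5, A = 3, then B = -8.
Hence v_{11} = 3·11 + (-8) + 5·177147 = 885760.

885760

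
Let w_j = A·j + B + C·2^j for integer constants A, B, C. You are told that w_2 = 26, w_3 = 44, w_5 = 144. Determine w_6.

Write the equations: 2A + B + 4C = 26; 3A + B + 8C = 44; 5A + B + 32C = 144.
Subtracting the first from the second: A + 4C = 18.
Subtracting the second from the third: 2A + 24C = 100.
Solving: C = 4, A = 2, then B = 6.
Therefore w_6 = 12 + 6 + 4·64 = 274.

274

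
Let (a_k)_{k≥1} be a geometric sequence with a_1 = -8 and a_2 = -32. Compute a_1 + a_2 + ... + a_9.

-699048

Common ratio r = 4.
a_k = (-8)·4^(k-1).
S = (-8)·(4^9 - 1)/(4 - 1) = (-8)·(262144 - 1)/(3) = -699048.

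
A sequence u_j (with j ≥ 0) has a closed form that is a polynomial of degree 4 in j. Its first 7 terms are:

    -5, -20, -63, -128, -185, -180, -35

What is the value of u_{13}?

1st diffs: -15, -43, -65, -57, 5, 145.
2nd diffs: -28, -22, 8, 62, 140.
3rd diffs: 6, 30, 54, 78.
4th diffs: 24, 24, 24 (constant).
Newton forward-difference form: u_j = -5 + (-15)·C(j,1) + (-28)·C(j,2) + 6·C(j,3) + 24·C(j,4).
At j = 13: j = 13, so u_{13} = -5 - 195 - 2184 + 1716 + 17160 = 16492.

16492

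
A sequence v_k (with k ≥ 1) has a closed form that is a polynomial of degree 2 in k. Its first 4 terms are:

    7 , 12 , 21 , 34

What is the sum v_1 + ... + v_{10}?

775

1st diffs: 5, 9, 13.
2nd diffs: 4, 4 (constant).
Newton forward-difference form: v_k = 7 + 5·C(k-1,1) + 4·C(k-1,2).
Continuing: …, 51, 72, 97, 126, …, v_{10} = 196.
Summing k = 1..10 (10 terms) gives 775.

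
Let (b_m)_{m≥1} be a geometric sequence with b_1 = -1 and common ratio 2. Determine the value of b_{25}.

b_m = (-1)·2^(m-1).
b_{25} = (-1)·2^24 = -16777216.

-16777216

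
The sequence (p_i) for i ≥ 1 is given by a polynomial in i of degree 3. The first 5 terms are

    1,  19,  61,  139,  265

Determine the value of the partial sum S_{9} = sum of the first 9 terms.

1st diffs: 18, 42, 78, 126.
2nd diffs: 24, 36, 48.
3rd diffs: 12, 12 (constant).
Newton forward-difference form: p_i = 1 + 18·C(i-1,1) + 24·C(i-1,2) + 12·C(i-1,3).
Continuing: 451, 709, 1051, 1489.
Summing i = 1..9 (9 terms) gives 4185.

4185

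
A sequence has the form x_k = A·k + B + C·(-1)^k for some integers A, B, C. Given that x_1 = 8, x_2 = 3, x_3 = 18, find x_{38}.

183

Write the equations: A + B - C = 8; 2A + B + C = 3; 3A + B - C = 18.
Subtracting the first from the second: A + 2C = -5.
Subtracting the second from the third: A - 2C = 15.
Solving: C = -5, A = 5, then B = -2.
Therefore x_{38} = 190 + (-2) + (-5)·1 = 183.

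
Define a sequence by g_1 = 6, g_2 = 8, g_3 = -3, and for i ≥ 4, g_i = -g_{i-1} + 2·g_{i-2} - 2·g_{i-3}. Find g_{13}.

-16489

Compute successive terms:
g_4 = 7;  g_5 = -29;  g_6 = 49;  g_7 = -121;  g_8 = 277;  g_9 = -617;  g_{10} = 1413;  g_{11} = -3201;  g_{12} = 7261;  g_{13} = -16489.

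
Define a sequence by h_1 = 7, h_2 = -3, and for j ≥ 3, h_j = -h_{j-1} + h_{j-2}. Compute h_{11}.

403

Compute successive terms:
h_3 = 10; h_4 = -13; h_5 = 23; h_6 = -36; h_7 = 59; h_8 = -95; h_9 = 154; h_{10} = -249; h_{11} = 403.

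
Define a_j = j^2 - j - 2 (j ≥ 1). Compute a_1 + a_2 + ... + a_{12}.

Over j = 1..12: Σj = 78, Σj² = 650.
Total = (1)·650 + (-1)·78 + (-2)·12 = 548.

548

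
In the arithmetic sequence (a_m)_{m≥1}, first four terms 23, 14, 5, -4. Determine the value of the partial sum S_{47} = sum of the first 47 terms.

-8648

Common difference d = -9.
a_m = 23 + (m - 1)·(-9).
a_{47} = -391; S = 47·(23 + (-391))/2 = -8648.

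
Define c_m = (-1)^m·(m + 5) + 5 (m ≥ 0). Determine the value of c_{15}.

-15

(-1)^15 = -1; m + 5 at m=15 is 20; so c_{15} = -15.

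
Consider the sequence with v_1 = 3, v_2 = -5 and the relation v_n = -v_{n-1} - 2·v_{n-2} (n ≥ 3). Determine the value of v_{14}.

Iterate the recurrence:
v_3 = -1;  v_4 = 11;  v_5 = -9;  …;  v_{11} = 47;  v_{12} = -181;  v_{13} = 87;  v_{14} = 275.

275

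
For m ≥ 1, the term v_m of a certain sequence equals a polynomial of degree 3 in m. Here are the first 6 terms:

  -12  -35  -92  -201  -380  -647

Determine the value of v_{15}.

1st diffs: -23, -57, -109, -179, -267.
2nd diffs: -34, -52, -70, -88.
3rd diffs: -18, -18, -18 (constant).
So v_m = -3m^3 + m^2 - 5m - 5.
Evaluating at m = 15 gives v_{15} = -9980.

-9980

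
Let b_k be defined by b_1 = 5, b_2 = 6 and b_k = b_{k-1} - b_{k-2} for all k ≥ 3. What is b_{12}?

-1

Applying the relation repeatedly:
b_3 = 1, b_4 = -5, b_5 = -6, b_6 = -1, b_7 = 5, b_8 = 6, b_9 = 1, b_{10} = -5, b_{11} = -6, b_{12} = -1.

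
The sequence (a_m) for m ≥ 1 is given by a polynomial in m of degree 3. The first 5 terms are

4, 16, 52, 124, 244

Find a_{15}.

1st diffs: 12, 36, 72, 120.
2nd diffs: 24, 36, 48.
3rd diffs: 12, 12 (constant).
Newton forward-difference form: a_m = 4 + 12·C(m-1,1) + 24·C(m-1,2) + 12·C(m-1,3).
At m = 15: m-1 = 14, so a_{15} = 4 + 168 + 2184 + 4368 = 6724.

6724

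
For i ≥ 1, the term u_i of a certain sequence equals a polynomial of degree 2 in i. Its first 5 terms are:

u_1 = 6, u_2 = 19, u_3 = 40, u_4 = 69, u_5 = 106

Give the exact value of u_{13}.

1st diffs: 13, 21, 29, 37.
2nd diffs: 8, 8, 8 (constant).
Newton forward-difference form: u_i = 6 + 13·C(i-1,1) + 8·C(i-1,2).
At i = 13: i-1 = 12, so u_{13} = 6 + 156 + 528 = 690.

690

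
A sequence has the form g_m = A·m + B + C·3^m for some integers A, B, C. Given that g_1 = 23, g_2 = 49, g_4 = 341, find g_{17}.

Write the equations: A + B + 3C = 23; 2A + B + 9C = 49; 4A + B + 81C = 341.
Subtracting the first from the second: A + 6C = 26.
Subtracting the second from the third: 2A + 72C = 292.
Solving: C = 4, A = 2, then B = 9.
So g_m = 2·m + 9 + 4·3^m; at m=17 this is 516560695.

516560695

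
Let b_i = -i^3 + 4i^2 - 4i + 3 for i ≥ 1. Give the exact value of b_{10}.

b_{10} = -1·10^3 + 4·10^2 - 4·10 + 3 = -637.

-637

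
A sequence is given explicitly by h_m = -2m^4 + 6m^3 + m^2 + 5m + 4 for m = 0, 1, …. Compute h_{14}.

-60098

h_{14} = -2·14^4 + 6·14^3 + 1·14^2 + 5·14 + 4 = -60098.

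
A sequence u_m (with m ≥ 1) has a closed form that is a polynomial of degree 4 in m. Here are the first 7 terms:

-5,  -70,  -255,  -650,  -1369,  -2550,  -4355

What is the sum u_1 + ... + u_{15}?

-256422

1st diffs: -65, -185, -395, -719, -1181, -1805.
2nd diffs: -120, -210, -324, -462, -624.
3rd diffs: -90, -114, -138, -162.
4th diffs: -24, -24, -24 (constant).
So u_m = -m^4 - 5m^3 - 5m^2 + 6.
Continuing: …, -6970, -10605, -15494, -21895, …, u_{15} = -68619.
Summing m = 1..15 (15 terms) gives -256422.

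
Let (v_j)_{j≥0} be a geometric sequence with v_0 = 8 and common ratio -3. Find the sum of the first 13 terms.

3188648

v_j = 8·(-3)^(j-0).
S = 8·((-3)^13 - 1)/(-3 - 1) = 8·(-1594323 - 1)/(-4) = 3188648.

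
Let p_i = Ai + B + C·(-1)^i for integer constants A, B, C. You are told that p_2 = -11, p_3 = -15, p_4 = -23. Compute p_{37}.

Write the equations: 2A + B + C = -11; 3A + B - C = -15; 4A + B + C = -23.
Subtracting the first from the second: A - 2C = -4.
Subtracting the second from the third: A + 2C = -8.
Solving: C = -1, A = -6, then B = 2.
Therefore p_{37} = -222 + 2 + (-1)·(-1) = -219.

-219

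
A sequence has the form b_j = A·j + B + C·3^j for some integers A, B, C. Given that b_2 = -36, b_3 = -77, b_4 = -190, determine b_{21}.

-20920706519

Write the equations: 2A + B + 9C = -36; 3A + B + 27C = -77; 4A + B + 81C = -190.
Subtracting the first from the second: A + 18C = -41.
Subtracting the second from the third: A + 54C = -113.
Solving: C = -2, A = -5, then B = -8.
So b_j = -5·j + (-8) + (-2)·3^j; at j=21 this is -20920706519.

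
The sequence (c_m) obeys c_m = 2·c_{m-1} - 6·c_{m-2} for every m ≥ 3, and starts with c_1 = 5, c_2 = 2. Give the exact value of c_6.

Iterate the recurrence:
c_3 = -26, c_4 = -64, c_5 = 28, c_6 = 440.

440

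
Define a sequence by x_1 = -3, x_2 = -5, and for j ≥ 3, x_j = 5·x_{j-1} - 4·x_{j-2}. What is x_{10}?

-174765

Compute successive terms:
x_3 = -13; x_4 = -45; x_5 = -173; x_6 = -685; x_7 = -2733; x_8 = -10925; x_9 = -43693; x_{10} = -174765.
(Characteristic roots are 4 and 1.)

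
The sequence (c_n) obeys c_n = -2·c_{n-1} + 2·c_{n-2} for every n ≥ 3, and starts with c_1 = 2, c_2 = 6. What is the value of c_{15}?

-1690112

c_3 = -8;  c_4 = 28;  c_5 = -72;  …;  c_{12} = 82880;  c_{13} = -226432;  c_{14} = 618624;  c_{15} = -1690112.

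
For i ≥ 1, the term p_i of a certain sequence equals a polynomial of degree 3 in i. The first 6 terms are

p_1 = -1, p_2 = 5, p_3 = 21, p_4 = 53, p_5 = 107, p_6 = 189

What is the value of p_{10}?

917

1st diffs: 6, 16, 32, 54, 82.
2nd diffs: 10, 16, 22, 28.
3rd diffs: 6, 6, 6 (constant).
So p_i = i^3 - i^2 + 2i - 3.
Evaluating at i = 10 gives p_{10} = 917.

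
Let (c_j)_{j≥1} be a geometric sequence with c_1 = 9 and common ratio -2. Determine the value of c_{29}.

2415919104

c_j = 9·(-2)^(j-1).
c_{29} = 9·(-2)^28 = 2415919104.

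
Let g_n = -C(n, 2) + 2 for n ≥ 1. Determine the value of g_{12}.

-64

C(12, 2) = 66, so g_{12} = -64.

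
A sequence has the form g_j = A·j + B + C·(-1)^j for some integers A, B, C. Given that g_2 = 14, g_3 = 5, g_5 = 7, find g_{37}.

At j = 2, 3, 5: 2A + B + C = 14; 3A + B - C = 5; 5A + B - C = 7.
Subtracting the first from the second: A - 2C = -9.
Subtracting the second from the third: 2A = 2.
Solving: C = 5, A = 1, then B = 7.
Hence g_{37} = 1·37 + 7 + 5·(-1) = 39.

39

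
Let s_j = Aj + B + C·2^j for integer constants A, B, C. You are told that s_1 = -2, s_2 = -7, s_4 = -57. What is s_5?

Plug in j = 1, 2, 4: A + B + 2C = -2; 2A + B + 4C = -7; 4A + B + 16C = -57.
Subtracting the first from the second: A + 2C = -5.
Subtracting the second from the third: 2A + 12C = -50.
Solving: C = -5, A = 5, then B = 3.
Hence s_5 = 5·5 + 3 + (-5)·32 = -132.

-132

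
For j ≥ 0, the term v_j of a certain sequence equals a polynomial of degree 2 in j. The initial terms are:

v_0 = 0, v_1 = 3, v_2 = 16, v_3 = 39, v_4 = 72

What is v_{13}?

1st diffs: 3, 13, 23, 33.
2nd diffs: 10, 10, 10 (constant).
Newton forward-difference form: v_j = 3·C(j,1) + 10·C(j,2).
At j = 13: j = 13, so v_{13} = 39 + 780 = 819.

819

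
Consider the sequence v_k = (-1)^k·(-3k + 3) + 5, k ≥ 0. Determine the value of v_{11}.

(-1)^11 = -1; -3k + 3 at k=11 is -30; so v_{11} = 35.

35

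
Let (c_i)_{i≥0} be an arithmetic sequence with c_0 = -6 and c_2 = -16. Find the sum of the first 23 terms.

-1403

Common difference d = (-16 - (-6)) / (2 - 0) = -5.
c_i = -6 + (i - 0)·(-5).
c_{22} = -116; S = 23·(-6 + (-116))/2 = -1403.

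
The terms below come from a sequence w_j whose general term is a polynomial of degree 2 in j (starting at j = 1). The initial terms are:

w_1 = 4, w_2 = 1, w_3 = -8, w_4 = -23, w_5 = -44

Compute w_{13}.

-428

1st diffs: -3, -9, -15, -21.
2nd diffs: -6, -6, -6 (constant).
Newton forward-difference form: w_j = 4 + (-3)·C(j-1,1) + (-6)·C(j-1,2).
At j = 13: j-1 = 12, so w_{13} = 4 - 36 - 396 = -428.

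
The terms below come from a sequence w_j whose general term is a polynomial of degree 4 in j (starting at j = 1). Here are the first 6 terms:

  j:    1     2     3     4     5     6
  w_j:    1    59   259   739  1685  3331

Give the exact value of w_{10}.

23275

1st diffs: 58, 200, 480, 946, 1646.
2nd diffs: 142, 280, 466, 700.
3rd diffs: 138, 186, 234.
4th diffs: 48, 48 (constant).
Newton forward-difference form: w_j = 1 + 58·C(j-1,1) + 142·C(j-1,2) + 138·C(j-1,3) + 48·C(j-1,4).
At j = 10: j-1 = 9, so w_{10} = 1 + 522 + 5112 + 11592 + 6048 = 23275.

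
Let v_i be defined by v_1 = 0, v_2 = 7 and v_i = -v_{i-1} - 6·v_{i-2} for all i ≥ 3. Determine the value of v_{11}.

Compute successive terms:
v_3 = -7;  v_4 = -35;  v_5 = 77;  v_6 = 133;  v_7 = -595;  v_8 = -203;  v_9 = 3773;  v_{10} = -2555;  v_{11} = -20083.

-20083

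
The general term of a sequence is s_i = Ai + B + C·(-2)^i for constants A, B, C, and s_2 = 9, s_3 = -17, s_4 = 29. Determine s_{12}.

8173

Write the equations: 2A + B + 4C = 9; 3A + B - 8C = -17; 4A + B + 16C = 29.
Subtracting the first from the second: A - 12C = -26.
Subtracting the second from the third: A + 24C = 46.
Solving: C = 2, A = -2, then B = 5.
Hence s_{12} = -2·12 + 5 + 2·4096 = 8173.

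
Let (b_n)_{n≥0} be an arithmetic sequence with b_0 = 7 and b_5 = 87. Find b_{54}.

871

Common difference d = (87 - 7) / (5 - 0) = 16.
b_n = 7 + (n - 0)·16.
b_{54} = 7 + 54·16 = 871.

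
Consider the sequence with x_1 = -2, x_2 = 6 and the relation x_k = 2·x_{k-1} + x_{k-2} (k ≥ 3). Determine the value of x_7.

x_3 = 10, x_4 = 26, x_5 = 62, x_6 = 150, x_7 = 362.

362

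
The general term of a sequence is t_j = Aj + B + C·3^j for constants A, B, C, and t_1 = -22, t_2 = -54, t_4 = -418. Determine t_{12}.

-2657234

Write the equations: A + B + 3C = -22; 2A + B + 9C = -54; 4A + B + 81C = -418.
Subtracting the first from the second: A + 6C = -32.
Subtracting the second from the third: 2A + 72C = -364.
Solving: C = -5, A = -2, then B = -5.
Hence t_{12} = -2·12 + (-5) + (-5)·531441 = -2657234.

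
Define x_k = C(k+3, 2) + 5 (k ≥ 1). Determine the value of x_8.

C(11, 2) = 55, so x_8 = 60.

60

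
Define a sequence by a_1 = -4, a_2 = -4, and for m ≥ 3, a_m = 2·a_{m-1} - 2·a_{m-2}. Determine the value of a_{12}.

128

Step forward from the initial values:
a_3 = 0  a_4 = 8  a_5 = 16  a_6 = 16  a_7 = 0  a_8 = -32  a_9 = -64  a_{10} = -64  a_{11} = 0  a_{12} = 128.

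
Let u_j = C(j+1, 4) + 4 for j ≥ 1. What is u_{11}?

C(12, 4) = 495, so u_{11} = 499.

499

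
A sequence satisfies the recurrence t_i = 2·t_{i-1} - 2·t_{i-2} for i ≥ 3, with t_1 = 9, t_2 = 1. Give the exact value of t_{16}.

Applying the relation repeatedly:
t_3 = -16; t_4 = -34; t_5 = -36; …; t_{13} = -576; t_{14} = -64; t_{15} = 1024; t_{16} = 2176.

2176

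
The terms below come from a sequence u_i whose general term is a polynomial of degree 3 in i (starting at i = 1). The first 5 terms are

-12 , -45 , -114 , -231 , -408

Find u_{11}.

1st diffs: -33, -69, -117, -177.
2nd diffs: -36, -48, -60.
3rd diffs: -12, -12 (constant).
Newton forward-difference form: u_i = -12 + (-33)·C(i-1,1) + (-36)·C(i-1,2) + (-12)·C(i-1,3).
At i = 11: i-1 = 10, so u_{11} = -12 - 330 - 1620 - 1440 = -3402.

-3402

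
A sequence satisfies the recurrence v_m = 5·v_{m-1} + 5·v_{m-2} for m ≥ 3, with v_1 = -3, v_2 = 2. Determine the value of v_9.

Step forward from the initial values:
v_3 = -5, v_4 = -15, v_5 = -100, v_6 = -575, v_7 = -3375, v_8 = -19750, v_9 = -115625.

-115625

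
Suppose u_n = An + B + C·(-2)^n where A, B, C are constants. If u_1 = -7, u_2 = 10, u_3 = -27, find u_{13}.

At n = 1, 2, 3: A + B - 2C = -7; 2A + B + 4C = 10; 3A + B - 8C = -27.
Subtracting the first from the second: A + 6C = 17.
Subtracting the second from the third: A - 12C = -37.
Solving: C = 3, A = -1, then B = 0.
Hence u_{13} = -1·13 + 0 + 3·(-8192) = -24589.

-24589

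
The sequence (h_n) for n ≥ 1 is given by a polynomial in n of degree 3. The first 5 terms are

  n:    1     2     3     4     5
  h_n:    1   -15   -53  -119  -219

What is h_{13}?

-2963

1st diffs: -16, -38, -66, -100.
2nd diffs: -22, -28, -34.
3rd diffs: -6, -6 (constant).
So h_n = -n^3 - 5n^2 + 6n + 1.
Evaluating at n = 13 gives h_{13} = -2963.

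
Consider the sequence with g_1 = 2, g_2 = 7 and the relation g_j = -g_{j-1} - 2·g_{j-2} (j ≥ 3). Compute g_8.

69

Applying the relation repeatedly:
g_3 = -11; g_4 = -3; g_5 = 25; g_6 = -19; g_7 = -31; g_8 = 69.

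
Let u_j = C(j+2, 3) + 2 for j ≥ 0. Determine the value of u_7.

C(9, 3) = 84, so u_7 = 86.

86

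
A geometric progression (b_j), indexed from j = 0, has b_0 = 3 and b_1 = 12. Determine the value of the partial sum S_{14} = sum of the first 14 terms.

268435455

Common ratio r = 4.
b_j = 3·4^(j-0).
S = 3·(4^14 - 1)/(4 - 1) = 3·(268435456 - 1)/(3) = 268435455.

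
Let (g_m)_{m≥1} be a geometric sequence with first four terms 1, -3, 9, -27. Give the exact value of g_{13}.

531441

Common ratio r = -3.
g_m = 1·(-3)^(m-1).
g_{13} = 1·(-3)^12 = 531441.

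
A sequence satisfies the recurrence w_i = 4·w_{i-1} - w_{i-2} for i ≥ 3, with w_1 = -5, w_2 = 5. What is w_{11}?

Applying the relation repeatedly:
w_3 = 25, w_4 = 95, w_5 = 355, w_6 = 1325, w_7 = 4945, w_8 = 18455, w_9 = 68875, w_{10} = 257045, w_{11} = 959305.

959305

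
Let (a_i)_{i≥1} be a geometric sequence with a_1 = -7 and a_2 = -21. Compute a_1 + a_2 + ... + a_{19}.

Common ratio r = 3.
a_i = (-7)·3^(i-1).
S = (-7)·(3^19 - 1)/(3 - 1) = (-7)·(1162261467 - 1)/(2) = -4067915131.

-4067915131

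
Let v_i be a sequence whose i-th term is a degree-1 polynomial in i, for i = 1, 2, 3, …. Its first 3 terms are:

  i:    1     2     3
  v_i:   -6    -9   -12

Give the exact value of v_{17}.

1st diffs: -3, -3 (constant).
So v_i = -3i - 3.
Evaluating at i = 17 gives v_{17} = -54.

-54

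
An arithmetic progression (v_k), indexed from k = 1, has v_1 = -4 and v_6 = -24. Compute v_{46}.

-184

Common difference d = (-24 - (-4)) / (6 - 1) = -4.
v_k = -4 + (k - 1)·(-4).
v_{46} = -4 + 45·(-4) = -184.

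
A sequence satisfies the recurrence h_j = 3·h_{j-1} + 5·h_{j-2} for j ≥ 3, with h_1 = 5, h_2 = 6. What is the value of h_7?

12073

h_3 = 43  h_4 = 159  h_5 = 692  h_6 = 2871  h_7 = 12073.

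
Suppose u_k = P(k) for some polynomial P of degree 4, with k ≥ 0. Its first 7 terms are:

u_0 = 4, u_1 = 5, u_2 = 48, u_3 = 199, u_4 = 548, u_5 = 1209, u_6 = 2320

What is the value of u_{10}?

14864

1st diffs: 1, 43, 151, 349, 661, 1111.
2nd diffs: 42, 108, 198, 312, 450.
3rd diffs: 66, 90, 114, 138.
4th diffs: 24, 24, 24 (constant).
Newton forward-difference form: u_k = 4 + 1·C(k,1) + 42·C(k,2) + 66·C(k,3) + 24·C(k,4).
At k = 10: k = 10, so u_{10} = 4 + 10 + 1890 + 7920 + 5040 = 14864.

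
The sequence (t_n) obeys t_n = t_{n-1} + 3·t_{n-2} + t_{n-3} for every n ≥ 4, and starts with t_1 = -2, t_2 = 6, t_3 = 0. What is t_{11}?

t_4 = 16; t_5 = 22; t_6 = 70; t_7 = 152; t_8 = 384; t_9 = 910; t_{10} = 2214; t_{11} = 5328.

5328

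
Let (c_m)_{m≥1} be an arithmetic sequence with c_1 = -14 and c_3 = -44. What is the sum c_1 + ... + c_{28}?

Common difference d = (-44 - (-14)) / (3 - 1) = -15.
c_m = -14 + (m - 1)·(-15).
c_{28} = -419; S = 28·(-14 + (-419))/2 = -6062.

-6062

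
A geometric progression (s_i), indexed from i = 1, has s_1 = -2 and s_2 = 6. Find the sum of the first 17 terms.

-64570082

Common ratio r = -3.
s_i = (-2)·(-3)^(i-1).
S = (-2)·((-3)^17 - 1)/(-3 - 1) = (-2)·(-129140163 - 1)/(-4) = -64570082.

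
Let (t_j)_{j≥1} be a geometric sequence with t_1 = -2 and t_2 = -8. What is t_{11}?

-2097152

Common ratio r = 4.
t_j = (-2)·4^(j-1).
t_{11} = (-2)·4^10 = -2097152.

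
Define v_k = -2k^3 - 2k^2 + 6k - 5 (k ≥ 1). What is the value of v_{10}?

-2145

v_{10} = -2·10^3 - 2·10^2 + 6·10 - 5 = -2145.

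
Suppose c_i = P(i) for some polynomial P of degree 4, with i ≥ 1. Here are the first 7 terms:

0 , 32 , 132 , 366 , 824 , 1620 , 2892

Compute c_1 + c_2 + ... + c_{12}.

68750

1st diffs: 32, 100, 234, 458, 796, 1272.
2nd diffs: 68, 134, 224, 338, 476.
3rd diffs: 66, 90, 114, 138.
4th diffs: 24, 24, 24 (constant).
Newton forward-difference form: c_i = 32·C(i-1,1) + 68·C(i-1,2) + 66·C(i-1,3) + 24·C(i-1,4).
Continuing: …, 4802, 7536, 11304, 16340, …, c_{12} = 22902.
Summing i = 1..12 (12 terms) gives 68750.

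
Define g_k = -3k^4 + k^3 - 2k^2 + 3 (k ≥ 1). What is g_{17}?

g_{17} = -3·17^4 + 1·17^3 - 2·17^2 + 3 = -246225.

-246225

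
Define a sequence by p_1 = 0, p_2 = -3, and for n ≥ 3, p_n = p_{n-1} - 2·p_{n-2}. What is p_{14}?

3

Applying the relation repeatedly:
p_3 = -3  p_4 = 3  p_5 = 9  …  p_{11} = 33  p_{12} = -69  p_{13} = -135  p_{14} = 3.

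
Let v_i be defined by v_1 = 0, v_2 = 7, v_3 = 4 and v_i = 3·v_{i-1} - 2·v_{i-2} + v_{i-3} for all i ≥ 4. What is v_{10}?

v_4 = -2;  v_5 = -7;  v_6 = -13;  v_7 = -27;  v_8 = -62;  v_9 = -145;  v_{10} = -338.

-338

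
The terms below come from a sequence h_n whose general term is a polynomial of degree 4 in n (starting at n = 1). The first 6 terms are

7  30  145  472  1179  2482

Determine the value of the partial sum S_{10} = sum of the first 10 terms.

1st diffs: 23, 115, 327, 707, 1303.
2nd diffs: 92, 212, 380, 596.
3rd diffs: 120, 168, 216.
4th diffs: 48, 48 (constant).
So h_n = 2n^4 - 4n^2 + 5n + 4.
Continuing: 4645, 7980, 12847, 19654.
Summing n = 1..10 (10 terms) gives 49441.

49441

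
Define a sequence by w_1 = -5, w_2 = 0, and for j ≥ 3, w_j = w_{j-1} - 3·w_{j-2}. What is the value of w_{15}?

Iterate the recurrence:
w_3 = 15, w_4 = 15, w_5 = -30, …, w_{12} = 465, w_{13} = 3795, w_{14} = 2400, w_{15} = -8985.

-8985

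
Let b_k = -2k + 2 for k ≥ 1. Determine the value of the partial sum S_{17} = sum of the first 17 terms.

-272

Over k = 1..17: Σk = 153.
Total = (-2)·153 + (2)·17 = -272.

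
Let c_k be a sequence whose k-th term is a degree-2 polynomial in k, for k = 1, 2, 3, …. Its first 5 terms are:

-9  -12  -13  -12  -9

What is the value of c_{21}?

311

1st diffs: -3, -1, 1, 3.
2nd diffs: 2, 2, 2 (constant).
Newton forward-difference form: c_k = -9 + (-3)·C(k-1,1) + 2·C(k-1,2).
At k = 21: k-1 = 20, so c_{21} = -9 - 60 + 380 = 311.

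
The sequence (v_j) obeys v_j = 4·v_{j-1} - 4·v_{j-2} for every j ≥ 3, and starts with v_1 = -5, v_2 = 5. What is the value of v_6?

Step forward from the initial values:
v_3 = 40, v_4 = 140, v_5 = 400, v_6 = 1040.
(Characteristic roots are 2 and 2.)

1040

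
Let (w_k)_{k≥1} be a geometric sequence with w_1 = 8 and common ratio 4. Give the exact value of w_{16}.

8589934592

w_k = 8·4^(k-1).
w_{16} = 8·4^15 = 8589934592.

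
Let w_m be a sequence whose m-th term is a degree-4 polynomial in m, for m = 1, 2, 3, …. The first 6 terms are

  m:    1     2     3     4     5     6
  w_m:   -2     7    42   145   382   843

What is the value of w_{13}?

1st diffs: 9, 35, 103, 237, 461.
2nd diffs: 26, 68, 134, 224.
3rd diffs: 42, 66, 90.
4th diffs: 24, 24 (constant).
So w_m = m^4 - 3m^3 + 6m^2 - 3m - 3.
Evaluating at m = 13 gives w_{13} = 22942.

22942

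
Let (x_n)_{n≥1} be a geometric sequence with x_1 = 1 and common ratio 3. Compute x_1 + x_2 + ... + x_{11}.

x_n = 1·3^(n-1).
S = 1·(3^11 - 1)/(3 - 1) = 1·(177147 - 1)/(2) = 88573.

88573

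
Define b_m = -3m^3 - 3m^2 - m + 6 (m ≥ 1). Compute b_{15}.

b_{15} = -3·15^3 - 3·15^2 - 1·15 + 6 = -10809.

-10809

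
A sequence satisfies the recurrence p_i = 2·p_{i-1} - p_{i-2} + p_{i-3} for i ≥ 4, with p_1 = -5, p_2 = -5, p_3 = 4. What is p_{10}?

116

Step forward from the initial values:
p_4 = 8; p_5 = 7; p_6 = 10; p_7 = 21; p_8 = 39; p_9 = 67; p_{10} = 116.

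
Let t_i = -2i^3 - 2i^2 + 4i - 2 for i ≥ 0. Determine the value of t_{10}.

-2162

t_{10} = -2·10^3 - 2·10^2 + 4·10 - 2 = -2162.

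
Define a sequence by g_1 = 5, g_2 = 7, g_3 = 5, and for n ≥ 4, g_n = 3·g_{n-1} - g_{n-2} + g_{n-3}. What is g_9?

Iterate the recurrence:
g_4 = 13;  g_5 = 41;  g_6 = 115;  g_7 = 317;  g_8 = 877;  g_9 = 2429.

2429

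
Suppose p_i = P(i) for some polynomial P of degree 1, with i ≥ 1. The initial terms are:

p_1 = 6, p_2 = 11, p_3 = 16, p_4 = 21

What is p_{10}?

1st diffs: 5, 5, 5 (constant).
So p_i = 5i + 1.
Evaluating at i = 10 gives p_{10} = 51.

51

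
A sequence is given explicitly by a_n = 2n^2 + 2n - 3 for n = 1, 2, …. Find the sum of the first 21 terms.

Over n = 1..21: Σn = 231, Σn² = 3311.
Total = (2)·3311 + (2)·231 + (-3)·21 = 7021.

7021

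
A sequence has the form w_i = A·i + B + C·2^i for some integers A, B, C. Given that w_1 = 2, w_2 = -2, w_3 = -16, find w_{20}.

Plug in i = 1, 2, 3: A + B + 2C = 2; 2A + B + 4C = -2; 3A + B + 8C = -16.
Subtracting the first from the second: A + 2C = -4.
Subtracting the second from the third: A + 4C = -14.
Solving: C = -5, A = 6, then B = 6.
So w_i = 6·i + 6 + (-5)·2^i; at i=20 this is -5242754.

-5242754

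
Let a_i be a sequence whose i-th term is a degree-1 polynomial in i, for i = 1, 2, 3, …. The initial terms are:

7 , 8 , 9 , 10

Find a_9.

1st diffs: 1, 1, 1 (constant).
So a_i = i + 6.
Evaluating at i = 9 gives a_9 = 15.

15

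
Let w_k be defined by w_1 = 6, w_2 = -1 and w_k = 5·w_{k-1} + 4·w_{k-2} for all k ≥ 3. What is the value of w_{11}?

Iterate the recurrence:
w_3 = 19, w_4 = 91, w_5 = 531, w_6 = 3019, w_7 = 17219, w_8 = 98171, w_9 = 559731, w_{10} = 3191339, w_{11} = 18195619.

18195619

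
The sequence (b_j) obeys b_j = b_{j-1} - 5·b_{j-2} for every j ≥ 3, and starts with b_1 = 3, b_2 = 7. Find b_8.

-833

Applying the relation repeatedly:
b_3 = -8; b_4 = -43; b_5 = -3; b_6 = 212; b_7 = 227; b_8 = -833.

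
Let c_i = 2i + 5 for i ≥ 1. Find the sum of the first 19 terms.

Over i = 1..19: Σi = 190.
Total = (2)·190 + (5)·19 = 475.

475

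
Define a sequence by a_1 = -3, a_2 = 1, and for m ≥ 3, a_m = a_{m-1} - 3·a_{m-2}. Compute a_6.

Iterate the recurrence:
a_3 = 10;  a_4 = 7;  a_5 = -23;  a_6 = -44.

-44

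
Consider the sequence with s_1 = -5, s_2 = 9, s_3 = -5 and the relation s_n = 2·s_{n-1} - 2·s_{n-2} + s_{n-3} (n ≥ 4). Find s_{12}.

-33

Iterate the recurrence:
s_4 = -33;  s_5 = -47;  s_6 = -33;  s_7 = -5;  s_8 = 9;  s_9 = -5;  s_{10} = -33;  s_{11} = -47;  s_{12} = -33.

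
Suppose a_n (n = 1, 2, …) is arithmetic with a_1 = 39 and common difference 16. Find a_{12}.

215

a_n = 39 + (n - 1)·16.
a_{12} = 39 + 11·16 = 215.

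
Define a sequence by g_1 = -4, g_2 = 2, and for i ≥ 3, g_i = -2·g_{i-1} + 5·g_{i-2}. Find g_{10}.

110002

g_3 = -24, g_4 = 58, g_5 = -236, g_6 = 762, g_7 = -2704, g_8 = 9218, g_9 = -31956, g_{10} = 110002.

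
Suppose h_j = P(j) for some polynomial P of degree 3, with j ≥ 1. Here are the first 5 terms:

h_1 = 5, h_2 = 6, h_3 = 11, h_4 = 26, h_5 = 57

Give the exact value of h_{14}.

2046

1st diffs: 1, 5, 15, 31.
2nd diffs: 4, 10, 16.
3rd diffs: 6, 6 (constant).
So h_j = j^3 - 4j^2 + 6j + 2.
Evaluating at j = 14 gives h_{14} = 2046.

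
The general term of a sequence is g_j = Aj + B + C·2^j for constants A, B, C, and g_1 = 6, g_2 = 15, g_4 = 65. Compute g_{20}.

4194321

Write the equations: A + B + 2C = 6; 2A + B + 4C = 15; 4A + B + 16C = 65.
Subtracting the first from the second: A + 2C = 9.
Subtracting the second from the third: 2A + 12C = 50.
Solving: C = 4, A = 1, then B = -3.
Hence g_{20} = 1·20 + (-3) + 4·1048576 = 4194321.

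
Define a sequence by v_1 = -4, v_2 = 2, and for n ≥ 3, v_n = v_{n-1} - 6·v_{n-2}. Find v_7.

626

Step forward from the initial values:
v_3 = 26  v_4 = 14  v_5 = -142  v_6 = -226  v_7 = 626.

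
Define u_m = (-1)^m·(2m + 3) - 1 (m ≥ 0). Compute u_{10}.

22

(-1)^10 = 1; 2m + 3 at m=10 is 23; so u_{10} = 22.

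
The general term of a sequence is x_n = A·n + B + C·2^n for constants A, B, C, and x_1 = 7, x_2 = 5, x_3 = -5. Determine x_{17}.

-524177

Write the equations: A + B + 2C = 7; 2A + B + 4C = 5; 3A + B + 8C = -5.
Subtracting the first from the second: A + 2C = -2.
Subtracting the second from the third: A + 4C = -10.
Solving: C = -4, A = 6, then B = 9.
Hence x_{17} = 6·17 + 9 + (-4)·131072 = -524177.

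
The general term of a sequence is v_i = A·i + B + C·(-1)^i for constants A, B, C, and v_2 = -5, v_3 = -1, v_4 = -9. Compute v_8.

-17

The three given values yield: 2A + B + C = -5; 3A + B - C = -1; 4A + B + C = -9.
Subtracting the first from the second: A - 2C = 4.
Subtracting the second from the third: A + 2C = -8.
Solving: C = -3, A = -2, then B = 2.
Hence v_8 = -2·8 + 2 + (-3)·1 = -17.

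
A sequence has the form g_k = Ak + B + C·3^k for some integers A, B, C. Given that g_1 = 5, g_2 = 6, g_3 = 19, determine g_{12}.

531388

Write the equations: A + B + 3C = 5; 2A + B + 9C = 6; 3A + B + 27C = 19.
Subtracting the first from the second: A + 6C = 1.
Subtracting the second from the third: A + 18C = 13.
Solving: C = 1, A = -5, then B = 7.
So g_k = -5·k + 7 + 1·3^k; at k=12 this is 531388.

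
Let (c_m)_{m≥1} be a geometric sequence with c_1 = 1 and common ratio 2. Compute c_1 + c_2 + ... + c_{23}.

c_m = 1·2^(m-1).
S = 1·(2^23 - 1)/(2 - 1) = 1·(8388608 - 1)/(1) = 8388607.

8388607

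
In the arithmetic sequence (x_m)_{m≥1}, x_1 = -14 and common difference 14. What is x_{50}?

x_m = -14 + (m - 1)·14.
x_{50} = -14 + 49·14 = 672.

672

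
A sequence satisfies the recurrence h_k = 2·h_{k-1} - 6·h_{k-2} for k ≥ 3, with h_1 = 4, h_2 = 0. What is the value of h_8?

h_3 = -24; h_4 = -48; h_5 = 48; h_6 = 384; h_7 = 480; h_8 = -1344.

-1344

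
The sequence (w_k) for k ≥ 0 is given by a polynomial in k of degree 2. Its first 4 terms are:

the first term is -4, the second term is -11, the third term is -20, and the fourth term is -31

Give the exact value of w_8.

1st diffs: -7, -9, -11.
2nd diffs: -2, -2 (constant).
Newton forward-difference form: w_k = -4 + (-7)·C(k,1) + (-2)·C(k,2).
At k = 8: k = 8, so w_8 = -4 - 56 - 56 = -116.

-116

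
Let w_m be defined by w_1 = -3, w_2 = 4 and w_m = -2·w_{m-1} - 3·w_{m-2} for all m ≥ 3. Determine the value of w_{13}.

-527

Step forward from the initial values:
w_3 = 1, w_4 = -14, w_5 = 25, …, w_{10} = -212, w_{11} = 745, w_{12} = -854, w_{13} = -527.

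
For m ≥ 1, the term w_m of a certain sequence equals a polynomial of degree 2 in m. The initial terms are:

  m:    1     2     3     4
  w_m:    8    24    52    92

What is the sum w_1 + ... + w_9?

1656

1st diffs: 16, 28, 40.
2nd diffs: 12, 12 (constant).
So w_m = 6m^2 - 2m + 4.
Continuing: …, 144, 208, 284, 372, …, w_9 = 472.
Summing m = 1..9 (9 terms) gives 1656.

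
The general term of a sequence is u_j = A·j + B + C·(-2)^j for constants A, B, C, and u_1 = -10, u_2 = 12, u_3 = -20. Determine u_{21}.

The three given values yield: A + B - 2C = -10; 2A + B + 4C = 12; 3A + B - 8C = -20.
Subtracting the first from the second: A + 6C = 22.
Subtracting the second from the third: A - 12C = -32.
Solving: C = 3, A = 4, then B = -8.
Therefore u_{21} = 84 + (-8) + 3·(-2097152) = -6291380.

-6291380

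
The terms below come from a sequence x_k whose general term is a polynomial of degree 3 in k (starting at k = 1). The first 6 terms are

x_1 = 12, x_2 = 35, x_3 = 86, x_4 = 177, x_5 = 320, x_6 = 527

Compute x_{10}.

2235

1st diffs: 23, 51, 91, 143, 207.
2nd diffs: 28, 40, 52, 64.
3rd diffs: 12, 12, 12 (constant).
So x_k = 2k^3 + 2k^2 + 3k + 5.
Evaluating at k = 10 gives x_{10} = 2235.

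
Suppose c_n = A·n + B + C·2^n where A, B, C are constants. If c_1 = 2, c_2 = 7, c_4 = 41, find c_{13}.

24560

Plug in n = 1, 2, 4: A + B + 2C = 2; 2A + B + 4C = 7; 4A + B + 16C = 41.
Subtracting the first from the second: A + 2C = 5.
Subtracting the second from the third: 2A + 12C = 34.
Solving: C = 3, A = -1, then B = -3.
So c_n = -1·n + (-3) + 3·2^n; at n=13 this is 24560.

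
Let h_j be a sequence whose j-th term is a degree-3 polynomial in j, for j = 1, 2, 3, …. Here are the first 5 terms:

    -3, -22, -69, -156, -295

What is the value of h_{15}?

-7185

1st diffs: -19, -47, -87, -139.
2nd diffs: -28, -40, -52.
3rd diffs: -12, -12 (constant).
So h_j = -2j^3 - 2j^2 + j.
Evaluating at j = 15 gives h_{15} = -7185.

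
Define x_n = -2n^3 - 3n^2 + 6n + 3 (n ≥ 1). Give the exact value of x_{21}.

x_{21} = -2·21^3 - 3·21^2 + 6·21 + 3 = -19716.

-19716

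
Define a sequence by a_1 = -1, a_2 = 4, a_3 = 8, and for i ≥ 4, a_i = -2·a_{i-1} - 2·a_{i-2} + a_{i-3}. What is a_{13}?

a_4 = -25;  a_5 = 38;  a_6 = -18;  a_7 = -65;  a_8 = 204;  a_9 = -296;  a_{10} = 119;  a_{11} = 558;  a_{12} = -1650;  a_{13} = 2303.

2303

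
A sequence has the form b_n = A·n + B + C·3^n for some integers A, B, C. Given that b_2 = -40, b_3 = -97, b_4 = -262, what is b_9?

The three given values yield: 2A + B + 9C = -40; 3A + B + 27C = -97; 4A + B + 81C = -262.
Subtracting the first from the second: A + 18C = -57.
Subtracting the second from the third: A + 54C = -165.
Solving: C = -3, A = -3, then B = -7.
Therefore b_9 = -27 + (-7) + (-3)·19683 = -59083.

-59083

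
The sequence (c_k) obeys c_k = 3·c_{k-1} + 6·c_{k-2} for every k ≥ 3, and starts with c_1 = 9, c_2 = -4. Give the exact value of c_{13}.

Iterate the recurrence:
c_3 = 42, c_4 = 102, c_5 = 558, …, c_{10} = 848718, c_{11} = 3711582, c_{12} = 16227054, c_{13} = 70950654.

70950654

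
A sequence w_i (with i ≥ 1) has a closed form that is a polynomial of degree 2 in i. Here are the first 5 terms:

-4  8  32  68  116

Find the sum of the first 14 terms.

5404

1st diffs: 12, 24, 36, 48.
2nd diffs: 12, 12, 12 (constant).
Newton forward-difference form: w_i = -4 + 12·C(i-1,1) + 12·C(i-1,2).
Continuing: …, 176, 248, 332, 428, …, w_{14} = 1088.
Summing i = 1..14 (14 terms) gives 5404.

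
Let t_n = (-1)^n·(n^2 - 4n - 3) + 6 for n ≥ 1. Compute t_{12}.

(-1)^12 = 1; n^2 - 4n - 3 at n=12 is 93; so t_{12} = 99.

99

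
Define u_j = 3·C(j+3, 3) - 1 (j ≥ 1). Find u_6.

251

C(9, 3) = 84, so u_6 = 251.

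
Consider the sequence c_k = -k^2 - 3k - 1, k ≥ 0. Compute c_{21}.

c_{21} = -1·21^2 - 3·21 - 1 = -505.

-505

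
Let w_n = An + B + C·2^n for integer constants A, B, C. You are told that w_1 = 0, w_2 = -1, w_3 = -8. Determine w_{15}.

-98228

Write the equations: A + B + 2C = 0; 2A + B + 4C = -1; 3A + B + 8C = -8.
Subtracting the first from the second: A + 2C = -1.
Subtracting the second from the third: A + 4C = -7.
Solving: C = -3, A = 5, then B = 1.
Hence w_{15} = 5·15 + 1 + (-3)·32768 = -98228.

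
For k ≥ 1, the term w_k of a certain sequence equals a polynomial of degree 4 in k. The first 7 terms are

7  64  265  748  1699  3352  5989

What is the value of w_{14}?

1st diffs: 57, 201, 483, 951, 1653, 2637.
2nd diffs: 144, 282, 468, 702, 984.
3rd diffs: 138, 186, 234, 282.
4th diffs: 48, 48, 48 (constant).
So w_k = 2k^4 + 3k^3 + 4k^2 - 6k + 4.
Evaluating at k = 14 gives w_{14} = 85768.

85768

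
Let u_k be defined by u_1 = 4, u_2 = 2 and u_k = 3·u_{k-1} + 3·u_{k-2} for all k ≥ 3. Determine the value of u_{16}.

Step forward from the initial values:
u_3 = 18;  u_4 = 60;  u_5 = 234;  …;  u_{13} = 9940644;  u_{14} = 37687842;  u_{15} = 142885458;  u_{16} = 541719900.

541719900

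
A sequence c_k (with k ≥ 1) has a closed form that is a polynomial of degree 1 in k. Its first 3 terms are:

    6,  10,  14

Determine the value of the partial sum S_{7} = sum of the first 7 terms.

126

1st diffs: 4, 4 (constant).
So c_k = 4k + 2.
Continuing: 18, 22, 26, 30.
Summing k = 1..7 (7 terms) gives 126.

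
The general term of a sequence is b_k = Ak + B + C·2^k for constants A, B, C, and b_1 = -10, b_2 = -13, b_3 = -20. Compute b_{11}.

Write the equations: A + B + 2C = -10; 2A + B + 4C = -13; 3A + B + 8C = -20.
Subtracting the first from the second: A + 2C = -3.
Subtracting the second from the third: A + 4C = -7.
Solving: C = -2, A = 1, then B = -7.
Therefore b_{11} = 11 + (-7) + (-2)·2048 = -4092.

-4092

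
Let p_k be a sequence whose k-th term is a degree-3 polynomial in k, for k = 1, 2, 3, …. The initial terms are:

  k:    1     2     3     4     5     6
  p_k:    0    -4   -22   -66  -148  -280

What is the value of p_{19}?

1st diffs: -4, -18, -44, -82, -132.
2nd diffs: -14, -26, -38, -50.
3rd diffs: -12, -12, -12 (constant).
So p_k = -2k^3 + 5k^2 - 5k + 2.
Evaluating at k = 19 gives p_{19} = -12006.

-12006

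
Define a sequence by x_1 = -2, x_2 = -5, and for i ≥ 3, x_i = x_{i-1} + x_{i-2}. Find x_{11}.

Step forward from the initial values:
x_3 = -7; x_4 = -12; x_5 = -19; x_6 = -31; x_7 = -50; x_8 = -81; x_9 = -131; x_{10} = -212; x_{11} = -343.

-343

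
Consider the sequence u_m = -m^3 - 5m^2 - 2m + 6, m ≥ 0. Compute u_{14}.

u_{14} = -1·14^3 - 5·14^2 - 2·14 + 6 = -3746.

-3746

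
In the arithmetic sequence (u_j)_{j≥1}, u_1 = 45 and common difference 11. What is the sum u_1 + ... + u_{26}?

u_j = 45 + (j - 1)·11.
u_{26} = 320; S = 26·(45 + 320)/2 = 4745.

4745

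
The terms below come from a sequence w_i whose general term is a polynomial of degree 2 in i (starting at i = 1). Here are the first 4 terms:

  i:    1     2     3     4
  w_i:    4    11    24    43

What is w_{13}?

484

1st diffs: 7, 13, 19.
2nd diffs: 6, 6 (constant).
Newton forward-difference form: w_i = 4 + 7·C(i-1,1) + 6·C(i-1,2).
At i = 13: i-1 = 12, so w_{13} = 4 + 84 + 396 = 484.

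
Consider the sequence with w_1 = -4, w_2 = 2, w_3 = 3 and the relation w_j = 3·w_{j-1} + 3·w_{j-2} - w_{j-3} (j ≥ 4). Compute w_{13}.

Step forward from the initial values:
w_4 = 19, w_5 = 64, w_6 = 246, w_7 = 911, w_8 = 3407, w_9 = 12708, w_{10} = 47434, w_{11} = 177019, w_{12} = 660651, w_{13} = 2465576.

2465576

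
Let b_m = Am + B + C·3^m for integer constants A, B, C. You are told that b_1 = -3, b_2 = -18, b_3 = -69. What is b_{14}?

-14348862

Write the equations: A + B + 3C = -3; 2A + B + 9C = -18; 3A + B + 27C = -69.
Subtracting the first from the second: A + 6C = -15.
Subtracting the second from the third: A + 18C = -51.
Solving: C = -3, A = 3, then B = 3.
Hence b_{14} = 3·14 + 3 + (-3)·4782969 = -14348862.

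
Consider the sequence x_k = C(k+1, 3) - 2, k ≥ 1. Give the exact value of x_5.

18

C(6, 3) = 20, so x_5 = 18.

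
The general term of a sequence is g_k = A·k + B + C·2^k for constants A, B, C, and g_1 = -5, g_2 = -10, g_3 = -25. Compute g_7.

Plug in k = 1, 2, 3: A + B + 2C = -5; 2A + B + 4C = -10; 3A + B + 8C = -25.
Subtracting the first from the second: A + 2C = -5.
Subtracting the second from the third: A + 4C = -15.
Solving: C = -5, A = 5, then B = 0.
Therefore g_7 = 35 + 0 + (-5)·128 = -605.

-605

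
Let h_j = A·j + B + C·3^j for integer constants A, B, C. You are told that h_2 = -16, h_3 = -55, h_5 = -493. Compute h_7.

-4387

Plug in j = 2, 3, 5: 2A + B + 9C = -16; 3A + B + 27C = -55; 5A + B + 243C = -493.
Subtracting the first from the second: A + 18C = -39.
Subtracting the second from the third: 2A + 216C = -438.
Solving: C = -2, A = -3, then B = 8.
Hence h_7 = -3·7 + 8 + (-2)·2187 = -4387.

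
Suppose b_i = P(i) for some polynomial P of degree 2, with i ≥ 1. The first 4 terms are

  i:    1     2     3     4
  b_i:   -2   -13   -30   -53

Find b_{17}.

-898

1st diffs: -11, -17, -23.
2nd diffs: -6, -6 (constant).
Newton forward-difference form: b_i = -2 + (-11)·C(i-1,1) + (-6)·C(i-1,2).
At i = 17: i-1 = 16, so b_{17} = -2 - 176 - 720 = -898.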